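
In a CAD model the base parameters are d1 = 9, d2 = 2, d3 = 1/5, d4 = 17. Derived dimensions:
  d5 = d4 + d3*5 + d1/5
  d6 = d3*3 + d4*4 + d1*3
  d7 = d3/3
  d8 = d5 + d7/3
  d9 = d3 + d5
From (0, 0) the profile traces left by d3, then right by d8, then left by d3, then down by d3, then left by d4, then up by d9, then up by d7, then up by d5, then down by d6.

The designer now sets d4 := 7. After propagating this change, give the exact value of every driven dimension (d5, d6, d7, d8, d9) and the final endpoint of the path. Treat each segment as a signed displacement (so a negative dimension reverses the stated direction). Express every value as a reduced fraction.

d5 = 49/5
d6 = 278/5
d7 = 1/15
d8 = 442/45
d9 = 10
endpoint = (109/45, -539/15)

Apply edit: d4 := 7
  d5 = d4 + d3*5 + d1/5 = 49/5
  d6 = d3*3 + d4*4 + d1*3 = 278/5
  d7 = d3/3 = 1/15
  d8 = d5 + d7/3 = 442/45
  d9 = d3 + d5 = 10
Walk from origin (0, 0):
  seg 1: left by d3 = 1/5 → (-1/5, 0)
  seg 2: right by d8 = 442/45 → (433/45, 0)
  seg 3: left by d3 = 1/5 → (424/45, 0)
  seg 4: down by d3 = 1/5 → (424/45, -1/5)
  seg 5: left by d4 = 7 → (109/45, -1/5)
  seg 6: up by d9 = 10 → (109/45, 49/5)
  seg 7: up by d7 = 1/15 → (109/45, 148/15)
  seg 8: up by d5 = 49/5 → (109/45, 59/3)
  seg 9: down by d6 = 278/5 → (109/45, -539/15)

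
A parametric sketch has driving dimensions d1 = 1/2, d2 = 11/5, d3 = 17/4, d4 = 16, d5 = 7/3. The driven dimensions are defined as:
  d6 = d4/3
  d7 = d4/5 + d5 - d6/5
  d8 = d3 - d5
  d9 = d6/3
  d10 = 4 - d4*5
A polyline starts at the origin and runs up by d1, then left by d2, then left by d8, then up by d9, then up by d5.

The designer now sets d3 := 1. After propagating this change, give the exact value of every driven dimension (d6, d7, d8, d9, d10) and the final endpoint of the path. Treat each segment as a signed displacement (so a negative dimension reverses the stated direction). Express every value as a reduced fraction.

d6 = 16/3
d7 = 67/15
d8 = -4/3
d9 = 16/9
d10 = -76
endpoint = (-13/15, 83/18)

Apply edit: d3 := 1
  d6 = d4/3 = 16/3
  d7 = d4/5 + d5 - d6/5 = 67/15
  d8 = d3 - d5 = -4/3
  d9 = d6/3 = 16/9
  d10 = 4 - d4*5 = -76
Walk from origin (0, 0):
  seg 1: up by d1 = 1/2 → (0, 1/2)
  seg 2: left by d2 = 11/5 → (-11/5, 1/2)
  seg 3: left by d8 = -4/3 → (-13/15, 1/2)
  seg 4: up by d9 = 16/9 → (-13/15, 41/18)
  seg 5: up by d5 = 7/3 → (-13/15, 83/18)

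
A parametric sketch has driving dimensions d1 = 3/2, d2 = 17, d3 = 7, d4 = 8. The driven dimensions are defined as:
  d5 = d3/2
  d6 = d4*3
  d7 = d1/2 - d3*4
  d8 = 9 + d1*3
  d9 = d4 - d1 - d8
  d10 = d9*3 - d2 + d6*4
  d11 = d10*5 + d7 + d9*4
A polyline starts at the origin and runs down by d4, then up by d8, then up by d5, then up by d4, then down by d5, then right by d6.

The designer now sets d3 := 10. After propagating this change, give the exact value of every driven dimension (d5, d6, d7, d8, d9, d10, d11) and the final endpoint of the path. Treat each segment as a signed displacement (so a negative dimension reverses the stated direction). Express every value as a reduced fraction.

Apply edit: d3 := 10
  d5 = d3/2 = 5
  d6 = d4*3 = 24
  d7 = d1/2 - d3*4 = -157/4
  d8 = 9 + d1*3 = 27/2
  d9 = d4 - d1 - d8 = -7
  d10 = d9*3 - d2 + d6*4 = 58
  d11 = d10*5 + d7 + d9*4 = 891/4
Walk from origin (0, 0):
  seg 1: down by d4 = 8 → (0, -8)
  seg 2: up by d8 = 27/2 → (0, 11/2)
  seg 3: up by d5 = 5 → (0, 21/2)
  seg 4: up by d4 = 8 → (0, 37/2)
  seg 5: down by d5 = 5 → (0, 27/2)
  seg 6: right by d6 = 24 → (24, 27/2)

d5 = 5
d6 = 24
d7 = -157/4
d8 = 27/2
d9 = -7
d10 = 58
d11 = 891/4
endpoint = (24, 27/2)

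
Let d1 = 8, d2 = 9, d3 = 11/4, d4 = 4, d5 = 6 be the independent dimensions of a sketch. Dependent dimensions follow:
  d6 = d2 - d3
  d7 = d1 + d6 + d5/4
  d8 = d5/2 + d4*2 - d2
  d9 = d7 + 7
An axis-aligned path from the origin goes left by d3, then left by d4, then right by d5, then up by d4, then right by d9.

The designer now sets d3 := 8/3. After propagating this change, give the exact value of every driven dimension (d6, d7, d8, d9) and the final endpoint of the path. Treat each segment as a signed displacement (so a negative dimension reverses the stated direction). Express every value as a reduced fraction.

Apply edit: d3 := 8/3
  d6 = d2 - d3 = 19/3
  d7 = d1 + d6 + d5/4 = 95/6
  d8 = d5/2 + d4*2 - d2 = 2
  d9 = d7 + 7 = 137/6
Walk from origin (0, 0):
  seg 1: left by d3 = 8/3 → (-8/3, 0)
  seg 2: left by d4 = 4 → (-20/3, 0)
  seg 3: right by d5 = 6 → (-2/3, 0)
  seg 4: up by d4 = 4 → (-2/3, 4)
  seg 5: right by d9 = 137/6 → (133/6, 4)

d6 = 19/3
d7 = 95/6
d8 = 2
d9 = 137/6
endpoint = (133/6, 4)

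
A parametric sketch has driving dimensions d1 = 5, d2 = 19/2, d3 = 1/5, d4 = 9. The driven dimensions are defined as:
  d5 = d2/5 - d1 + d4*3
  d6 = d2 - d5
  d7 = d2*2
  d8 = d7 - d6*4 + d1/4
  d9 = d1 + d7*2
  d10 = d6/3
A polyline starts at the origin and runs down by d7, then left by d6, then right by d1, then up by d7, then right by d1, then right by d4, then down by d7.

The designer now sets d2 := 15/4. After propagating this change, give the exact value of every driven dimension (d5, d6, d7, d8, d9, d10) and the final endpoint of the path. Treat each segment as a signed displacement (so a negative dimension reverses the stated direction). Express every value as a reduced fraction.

d5 = 91/4
d6 = -19
d7 = 15/2
d8 = 339/4
d9 = 20
d10 = -19/3
endpoint = (38, -15/2)

Apply edit: d2 := 15/4
  d5 = d2/5 - d1 + d4*3 = 91/4
  d6 = d2 - d5 = -19
  d7 = d2*2 = 15/2
  d8 = d7 - d6*4 + d1/4 = 339/4
  d9 = d1 + d7*2 = 20
  d10 = d6/3 = -19/3
Walk from origin (0, 0):
  seg 1: down by d7 = 15/2 → (0, -15/2)
  seg 2: left by d6 = -19 → (19, -15/2)
  seg 3: right by d1 = 5 → (24, -15/2)
  seg 4: up by d7 = 15/2 → (24, 0)
  seg 5: right by d1 = 5 → (29, 0)
  seg 6: right by d4 = 9 → (38, 0)
  seg 7: down by d7 = 15/2 → (38, -15/2)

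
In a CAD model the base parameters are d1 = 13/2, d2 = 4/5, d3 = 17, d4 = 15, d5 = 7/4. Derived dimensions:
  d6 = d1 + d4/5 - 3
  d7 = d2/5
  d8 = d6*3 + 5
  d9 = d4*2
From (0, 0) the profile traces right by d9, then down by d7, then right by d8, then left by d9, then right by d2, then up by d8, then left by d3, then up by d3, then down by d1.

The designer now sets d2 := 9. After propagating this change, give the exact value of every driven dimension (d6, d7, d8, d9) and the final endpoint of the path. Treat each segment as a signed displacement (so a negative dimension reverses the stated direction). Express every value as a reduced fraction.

Apply edit: d2 := 9
  d6 = d1 + d4/5 - 3 = 13/2
  d7 = d2/5 = 9/5
  d8 = d6*3 + 5 = 49/2
  d9 = d4*2 = 30
Walk from origin (0, 0):
  seg 1: right by d9 = 30 → (30, 0)
  seg 2: down by d7 = 9/5 → (30, -9/5)
  seg 3: right by d8 = 49/2 → (109/2, -9/5)
  seg 4: left by d9 = 30 → (49/2, -9/5)
  seg 5: right by d2 = 9 → (67/2, -9/5)
  seg 6: up by d8 = 49/2 → (67/2, 227/10)
  seg 7: left by d3 = 17 → (33/2, 227/10)
  seg 8: up by d3 = 17 → (33/2, 397/10)
  seg 9: down by d1 = 13/2 → (33/2, 166/5)

d6 = 13/2
d7 = 9/5
d8 = 49/2
d9 = 30
endpoint = (33/2, 166/5)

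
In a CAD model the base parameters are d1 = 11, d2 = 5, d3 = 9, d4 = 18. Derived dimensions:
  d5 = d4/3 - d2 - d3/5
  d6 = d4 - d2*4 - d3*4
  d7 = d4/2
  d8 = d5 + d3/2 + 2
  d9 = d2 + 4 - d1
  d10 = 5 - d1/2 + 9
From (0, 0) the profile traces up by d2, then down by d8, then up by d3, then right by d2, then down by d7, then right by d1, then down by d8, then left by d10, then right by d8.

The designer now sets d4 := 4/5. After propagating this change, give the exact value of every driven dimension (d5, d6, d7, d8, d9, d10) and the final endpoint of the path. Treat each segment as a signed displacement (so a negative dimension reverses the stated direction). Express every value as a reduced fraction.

d5 = -98/15
d6 = -276/5
d7 = 2/5
d8 = -1/30
d9 = -2
d10 = 17/2
endpoint = (112/15, 41/3)

Apply edit: d4 := 4/5
  d5 = d4/3 - d2 - d3/5 = -98/15
  d6 = d4 - d2*4 - d3*4 = -276/5
  d7 = d4/2 = 2/5
  d8 = d5 + d3/2 + 2 = -1/30
  d9 = d2 + 4 - d1 = -2
  d10 = 5 - d1/2 + 9 = 17/2
Walk from origin (0, 0):
  seg 1: up by d2 = 5 → (0, 5)
  seg 2: down by d8 = -1/30 → (0, 151/30)
  seg 3: up by d3 = 9 → (0, 421/30)
  seg 4: right by d2 = 5 → (5, 421/30)
  seg 5: down by d7 = 2/5 → (5, 409/30)
  seg 6: right by d1 = 11 → (16, 409/30)
  seg 7: down by d8 = -1/30 → (16, 41/3)
  seg 8: left by d10 = 17/2 → (15/2, 41/3)
  seg 9: right by d8 = -1/30 → (112/15, 41/3)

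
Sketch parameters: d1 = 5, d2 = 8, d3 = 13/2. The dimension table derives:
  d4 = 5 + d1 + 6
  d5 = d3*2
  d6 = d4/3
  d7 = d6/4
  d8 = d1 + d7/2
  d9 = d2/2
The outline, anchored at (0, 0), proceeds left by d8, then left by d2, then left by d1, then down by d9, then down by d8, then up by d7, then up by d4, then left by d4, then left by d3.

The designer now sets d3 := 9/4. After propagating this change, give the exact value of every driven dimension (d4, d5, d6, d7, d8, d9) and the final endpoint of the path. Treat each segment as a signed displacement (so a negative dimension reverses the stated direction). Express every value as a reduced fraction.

Apply edit: d3 := 9/4
  d4 = 5 + d1 + 6 = 16
  d5 = d3*2 = 9/2
  d6 = d4/3 = 16/3
  d7 = d6/4 = 4/3
  d8 = d1 + d7/2 = 17/3
  d9 = d2/2 = 4
Walk from origin (0, 0):
  seg 1: left by d8 = 17/3 → (-17/3, 0)
  seg 2: left by d2 = 8 → (-41/3, 0)
  seg 3: left by d1 = 5 → (-56/3, 0)
  seg 4: down by d9 = 4 → (-56/3, -4)
  seg 5: down by d8 = 17/3 → (-56/3, -29/3)
  seg 6: up by d7 = 4/3 → (-56/3, -25/3)
  seg 7: up by d4 = 16 → (-56/3, 23/3)
  seg 8: left by d4 = 16 → (-104/3, 23/3)
  seg 9: left by d3 = 9/4 → (-443/12, 23/3)

d4 = 16
d5 = 9/2
d6 = 16/3
d7 = 4/3
d8 = 17/3
d9 = 4
endpoint = (-443/12, 23/3)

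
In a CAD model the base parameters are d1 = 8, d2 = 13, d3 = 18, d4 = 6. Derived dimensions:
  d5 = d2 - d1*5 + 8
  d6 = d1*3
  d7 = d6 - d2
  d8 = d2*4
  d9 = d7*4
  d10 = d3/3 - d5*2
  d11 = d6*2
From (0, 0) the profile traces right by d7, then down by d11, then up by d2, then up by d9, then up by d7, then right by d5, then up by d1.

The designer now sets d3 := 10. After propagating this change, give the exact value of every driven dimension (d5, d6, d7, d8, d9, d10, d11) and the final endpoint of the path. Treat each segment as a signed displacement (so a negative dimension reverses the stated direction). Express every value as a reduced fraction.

d5 = -19
d6 = 24
d7 = 11
d8 = 52
d9 = 44
d10 = 124/3
d11 = 48
endpoint = (-8, 28)

Apply edit: d3 := 10
  d5 = d2 - d1*5 + 8 = -19
  d6 = d1*3 = 24
  d7 = d6 - d2 = 11
  d8 = d2*4 = 52
  d9 = d7*4 = 44
  d10 = d3/3 - d5*2 = 124/3
  d11 = d6*2 = 48
Walk from origin (0, 0):
  seg 1: right by d7 = 11 → (11, 0)
  seg 2: down by d11 = 48 → (11, -48)
  seg 3: up by d2 = 13 → (11, -35)
  seg 4: up by d9 = 44 → (11, 9)
  seg 5: up by d7 = 11 → (11, 20)
  seg 6: right by d5 = -19 → (-8, 20)
  seg 7: up by d1 = 8 → (-8, 28)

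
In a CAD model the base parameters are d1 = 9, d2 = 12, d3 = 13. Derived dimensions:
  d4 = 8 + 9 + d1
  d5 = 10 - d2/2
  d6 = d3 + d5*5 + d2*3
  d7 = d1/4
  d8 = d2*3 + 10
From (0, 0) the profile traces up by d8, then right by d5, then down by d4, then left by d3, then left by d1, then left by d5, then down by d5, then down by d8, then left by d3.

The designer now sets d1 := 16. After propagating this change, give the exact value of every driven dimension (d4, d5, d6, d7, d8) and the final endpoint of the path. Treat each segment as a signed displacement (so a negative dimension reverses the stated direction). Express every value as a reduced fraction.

Apply edit: d1 := 16
  d4 = 8 + 9 + d1 = 33
  d5 = 10 - d2/2 = 4
  d6 = d3 + d5*5 + d2*3 = 69
  d7 = d1/4 = 4
  d8 = d2*3 + 10 = 46
Walk from origin (0, 0):
  seg 1: up by d8 = 46 → (0, 46)
  seg 2: right by d5 = 4 → (4, 46)
  seg 3: down by d4 = 33 → (4, 13)
  seg 4: left by d3 = 13 → (-9, 13)
  seg 5: left by d1 = 16 → (-25, 13)
  seg 6: left by d5 = 4 → (-29, 13)
  seg 7: down by d5 = 4 → (-29, 9)
  seg 8: down by d8 = 46 → (-29, -37)
  seg 9: left by d3 = 13 → (-42, -37)

d4 = 33
d5 = 4
d6 = 69
d7 = 4
d8 = 46
endpoint = (-42, -37)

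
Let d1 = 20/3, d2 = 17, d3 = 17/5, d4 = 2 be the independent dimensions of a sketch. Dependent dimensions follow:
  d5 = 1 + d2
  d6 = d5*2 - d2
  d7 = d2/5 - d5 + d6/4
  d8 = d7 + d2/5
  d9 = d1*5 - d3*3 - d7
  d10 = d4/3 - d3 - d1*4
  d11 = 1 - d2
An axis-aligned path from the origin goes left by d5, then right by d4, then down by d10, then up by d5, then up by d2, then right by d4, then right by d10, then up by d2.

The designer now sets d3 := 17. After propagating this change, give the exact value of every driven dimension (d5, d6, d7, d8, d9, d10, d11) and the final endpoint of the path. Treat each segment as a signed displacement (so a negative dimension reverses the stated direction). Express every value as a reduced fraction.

Apply edit: d3 := 17
  d5 = 1 + d2 = 18
  d6 = d5*2 - d2 = 19
  d7 = d2/5 - d5 + d6/4 = -197/20
  d8 = d7 + d2/5 = -129/20
  d9 = d1*5 - d3*3 - d7 = -469/60
  d10 = d4/3 - d3 - d1*4 = -43
  d11 = 1 - d2 = -16
Walk from origin (0, 0):
  seg 1: left by d5 = 18 → (-18, 0)
  seg 2: right by d4 = 2 → (-16, 0)
  seg 3: down by d10 = -43 → (-16, 43)
  seg 4: up by d5 = 18 → (-16, 61)
  seg 5: up by d2 = 17 → (-16, 78)
  seg 6: right by d4 = 2 → (-14, 78)
  seg 7: right by d10 = -43 → (-57, 78)
  seg 8: up by d2 = 17 → (-57, 95)

d5 = 18
d6 = 19
d7 = -197/20
d8 = -129/20
d9 = -469/60
d10 = -43
d11 = -16
endpoint = (-57, 95)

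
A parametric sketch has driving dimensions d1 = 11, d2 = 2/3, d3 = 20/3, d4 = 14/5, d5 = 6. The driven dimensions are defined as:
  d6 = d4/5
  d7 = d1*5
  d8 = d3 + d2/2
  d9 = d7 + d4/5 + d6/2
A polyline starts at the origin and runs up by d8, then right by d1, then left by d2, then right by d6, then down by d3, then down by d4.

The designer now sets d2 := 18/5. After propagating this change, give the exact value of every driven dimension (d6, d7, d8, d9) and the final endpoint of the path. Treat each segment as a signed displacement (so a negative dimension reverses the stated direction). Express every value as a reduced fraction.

d6 = 14/25
d7 = 55
d8 = 127/15
d9 = 1396/25
endpoint = (199/25, -1)

Apply edit: d2 := 18/5
  d6 = d4/5 = 14/25
  d7 = d1*5 = 55
  d8 = d3 + d2/2 = 127/15
  d9 = d7 + d4/5 + d6/2 = 1396/25
Walk from origin (0, 0):
  seg 1: up by d8 = 127/15 → (0, 127/15)
  seg 2: right by d1 = 11 → (11, 127/15)
  seg 3: left by d2 = 18/5 → (37/5, 127/15)
  seg 4: right by d6 = 14/25 → (199/25, 127/15)
  seg 5: down by d3 = 20/3 → (199/25, 9/5)
  seg 6: down by d4 = 14/5 → (199/25, -1)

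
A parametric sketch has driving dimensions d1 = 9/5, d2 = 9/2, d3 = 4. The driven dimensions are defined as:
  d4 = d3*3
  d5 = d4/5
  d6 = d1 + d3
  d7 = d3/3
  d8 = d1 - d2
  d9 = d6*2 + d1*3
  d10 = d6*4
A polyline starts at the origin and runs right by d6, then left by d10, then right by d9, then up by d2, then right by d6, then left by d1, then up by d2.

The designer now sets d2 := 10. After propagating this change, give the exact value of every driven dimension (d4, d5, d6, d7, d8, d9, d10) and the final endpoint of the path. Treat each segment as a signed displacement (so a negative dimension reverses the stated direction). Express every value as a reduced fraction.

d4 = 12
d5 = 12/5
d6 = 29/5
d7 = 4/3
d8 = -41/5
d9 = 17
d10 = 116/5
endpoint = (18/5, 20)

Apply edit: d2 := 10
  d4 = d3*3 = 12
  d5 = d4/5 = 12/5
  d6 = d1 + d3 = 29/5
  d7 = d3/3 = 4/3
  d8 = d1 - d2 = -41/5
  d9 = d6*2 + d1*3 = 17
  d10 = d6*4 = 116/5
Walk from origin (0, 0):
  seg 1: right by d6 = 29/5 → (29/5, 0)
  seg 2: left by d10 = 116/5 → (-87/5, 0)
  seg 3: right by d9 = 17 → (-2/5, 0)
  seg 4: up by d2 = 10 → (-2/5, 10)
  seg 5: right by d6 = 29/5 → (27/5, 10)
  seg 6: left by d1 = 9/5 → (18/5, 10)
  seg 7: up by d2 = 10 → (18/5, 20)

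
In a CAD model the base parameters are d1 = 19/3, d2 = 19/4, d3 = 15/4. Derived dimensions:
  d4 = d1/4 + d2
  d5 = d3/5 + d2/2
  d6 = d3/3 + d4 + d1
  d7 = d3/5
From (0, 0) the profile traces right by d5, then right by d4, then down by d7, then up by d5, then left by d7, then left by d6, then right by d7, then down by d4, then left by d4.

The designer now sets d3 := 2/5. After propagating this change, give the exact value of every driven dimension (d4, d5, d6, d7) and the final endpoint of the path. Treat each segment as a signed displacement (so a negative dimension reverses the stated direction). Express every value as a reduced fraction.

Apply edit: d3 := 2/5
  d4 = d1/4 + d2 = 19/3
  d5 = d3/5 + d2/2 = 491/200
  d6 = d3/3 + d4 + d1 = 64/5
  d7 = d3/5 = 2/25
Walk from origin (0, 0):
  seg 1: right by d5 = 491/200 → (491/200, 0)
  seg 2: right by d4 = 19/3 → (5273/600, 0)
  seg 3: down by d7 = 2/25 → (5273/600, -2/25)
  seg 4: up by d5 = 491/200 → (5273/600, 19/8)
  seg 5: left by d7 = 2/25 → (209/24, 19/8)
  seg 6: left by d6 = 64/5 → (-491/120, 19/8)
  seg 7: right by d7 = 2/25 → (-2407/600, 19/8)
  seg 8: down by d4 = 19/3 → (-2407/600, -95/24)
  seg 9: left by d4 = 19/3 → (-2069/200, -95/24)

d4 = 19/3
d5 = 491/200
d6 = 64/5
d7 = 2/25
endpoint = (-2069/200, -95/24)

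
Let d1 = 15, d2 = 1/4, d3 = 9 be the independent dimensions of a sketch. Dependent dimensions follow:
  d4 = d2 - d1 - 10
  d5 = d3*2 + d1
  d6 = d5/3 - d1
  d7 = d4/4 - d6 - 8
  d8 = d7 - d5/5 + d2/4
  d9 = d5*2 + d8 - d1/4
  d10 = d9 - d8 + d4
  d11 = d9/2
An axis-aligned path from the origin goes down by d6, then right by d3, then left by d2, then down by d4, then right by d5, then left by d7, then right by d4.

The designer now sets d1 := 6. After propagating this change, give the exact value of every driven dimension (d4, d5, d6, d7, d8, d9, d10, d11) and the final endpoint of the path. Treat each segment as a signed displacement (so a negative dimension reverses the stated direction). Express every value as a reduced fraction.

Apply edit: d1 := 6
  d4 = d2 - d1 - 10 = -63/4
  d5 = d3*2 + d1 = 24
  d6 = d5/3 - d1 = 2
  d7 = d4/4 - d6 - 8 = -223/16
  d8 = d7 - d5/5 + d2/4 = -747/40
  d9 = d5*2 + d8 - d1/4 = 1113/40
  d10 = d9 - d8 + d4 = 123/4
  d11 = d9/2 = 1113/80
Walk from origin (0, 0):
  seg 1: down by d6 = 2 → (0, -2)
  seg 2: right by d3 = 9 → (9, -2)
  seg 3: left by d2 = 1/4 → (35/4, -2)
  seg 4: down by d4 = -63/4 → (35/4, 55/4)
  seg 5: right by d5 = 24 → (131/4, 55/4)
  seg 6: left by d7 = -223/16 → (747/16, 55/4)
  seg 7: right by d4 = -63/4 → (495/16, 55/4)

d4 = -63/4
d5 = 24
d6 = 2
d7 = -223/16
d8 = -747/40
d9 = 1113/40
d10 = 123/4
d11 = 1113/80
endpoint = (495/16, 55/4)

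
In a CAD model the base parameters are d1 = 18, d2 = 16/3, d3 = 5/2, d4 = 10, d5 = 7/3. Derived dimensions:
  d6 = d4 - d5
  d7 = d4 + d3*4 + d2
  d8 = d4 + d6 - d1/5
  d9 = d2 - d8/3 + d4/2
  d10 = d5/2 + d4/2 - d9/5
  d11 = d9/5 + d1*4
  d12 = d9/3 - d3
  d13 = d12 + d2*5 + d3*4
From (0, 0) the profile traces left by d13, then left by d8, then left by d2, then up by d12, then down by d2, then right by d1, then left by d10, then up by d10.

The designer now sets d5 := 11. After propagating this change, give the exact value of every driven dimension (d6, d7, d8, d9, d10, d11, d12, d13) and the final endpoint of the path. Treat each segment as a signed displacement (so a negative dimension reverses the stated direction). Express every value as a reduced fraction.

Apply edit: d5 := 11
  d6 = d4 - d5 = -1
  d7 = d4 + d3*4 + d2 = 76/3
  d8 = d4 + d6 - d1/5 = 27/5
  d9 = d2 - d8/3 + d4/2 = 128/15
  d10 = d5/2 + d4/2 - d9/5 = 1319/150
  d11 = d9/5 + d1*4 = 5528/75
  d12 = d9/3 - d3 = 31/90
  d13 = d12 + d2*5 + d3*4 = 3331/90
Walk from origin (0, 0):
  seg 1: left by d13 = 3331/90 → (-3331/90, 0)
  seg 2: left by d8 = 27/5 → (-3817/90, 0)
  seg 3: left by d2 = 16/3 → (-4297/90, 0)
  seg 4: up by d12 = 31/90 → (-4297/90, 31/90)
  seg 5: down by d2 = 16/3 → (-4297/90, -449/90)
  seg 6: right by d1 = 18 → (-2677/90, -449/90)
  seg 7: left by d10 = 1319/150 → (-8671/225, -449/90)
  seg 8: up by d10 = 1319/150 → (-8671/225, 856/225)

d6 = -1
d7 = 76/3
d8 = 27/5
d9 = 128/15
d10 = 1319/150
d11 = 5528/75
d12 = 31/90
d13 = 3331/90
endpoint = (-8671/225, 856/225)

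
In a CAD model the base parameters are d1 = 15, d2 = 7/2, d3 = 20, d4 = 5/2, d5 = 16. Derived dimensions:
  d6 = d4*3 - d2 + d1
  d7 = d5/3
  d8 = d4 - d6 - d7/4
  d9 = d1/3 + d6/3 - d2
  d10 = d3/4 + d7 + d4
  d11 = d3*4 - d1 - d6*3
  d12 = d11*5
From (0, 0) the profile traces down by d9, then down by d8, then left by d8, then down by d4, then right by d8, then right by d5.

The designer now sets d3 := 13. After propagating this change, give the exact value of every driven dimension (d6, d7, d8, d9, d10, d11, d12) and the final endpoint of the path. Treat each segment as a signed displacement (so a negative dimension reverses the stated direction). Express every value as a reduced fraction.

Apply edit: d3 := 13
  d6 = d4*3 - d2 + d1 = 19
  d7 = d5/3 = 16/3
  d8 = d4 - d6 - d7/4 = -107/6
  d9 = d1/3 + d6/3 - d2 = 47/6
  d10 = d3/4 + d7 + d4 = 133/12
  d11 = d3*4 - d1 - d6*3 = -20
  d12 = d11*5 = -100
Walk from origin (0, 0):
  seg 1: down by d9 = 47/6 → (0, -47/6)
  seg 2: down by d8 = -107/6 → (0, 10)
  seg 3: left by d8 = -107/6 → (107/6, 10)
  seg 4: down by d4 = 5/2 → (107/6, 15/2)
  seg 5: right by d8 = -107/6 → (0, 15/2)
  seg 6: right by d5 = 16 → (16, 15/2)

d6 = 19
d7 = 16/3
d8 = -107/6
d9 = 47/6
d10 = 133/12
d11 = -20
d12 = -100
endpoint = (16, 15/2)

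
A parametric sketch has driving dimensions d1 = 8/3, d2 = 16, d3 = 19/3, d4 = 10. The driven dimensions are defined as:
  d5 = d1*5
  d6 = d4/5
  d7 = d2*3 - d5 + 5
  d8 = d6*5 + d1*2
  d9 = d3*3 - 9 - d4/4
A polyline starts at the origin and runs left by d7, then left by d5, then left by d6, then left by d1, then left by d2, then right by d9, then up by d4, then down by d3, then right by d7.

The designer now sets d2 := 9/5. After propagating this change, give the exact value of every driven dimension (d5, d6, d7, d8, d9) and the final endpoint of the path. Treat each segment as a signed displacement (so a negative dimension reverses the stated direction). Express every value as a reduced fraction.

d5 = 40/3
d6 = 2
d7 = -44/15
d8 = 46/3
d9 = 15/2
endpoint = (-123/10, 11/3)

Apply edit: d2 := 9/5
  d5 = d1*5 = 40/3
  d6 = d4/5 = 2
  d7 = d2*3 - d5 + 5 = -44/15
  d8 = d6*5 + d1*2 = 46/3
  d9 = d3*3 - 9 - d4/4 = 15/2
Walk from origin (0, 0):
  seg 1: left by d7 = -44/15 → (44/15, 0)
  seg 2: left by d5 = 40/3 → (-52/5, 0)
  seg 3: left by d6 = 2 → (-62/5, 0)
  seg 4: left by d1 = 8/3 → (-226/15, 0)
  seg 5: left by d2 = 9/5 → (-253/15, 0)
  seg 6: right by d9 = 15/2 → (-281/30, 0)
  seg 7: up by d4 = 10 → (-281/30, 10)
  seg 8: down by d3 = 19/3 → (-281/30, 11/3)
  seg 9: right by d7 = -44/15 → (-123/10, 11/3)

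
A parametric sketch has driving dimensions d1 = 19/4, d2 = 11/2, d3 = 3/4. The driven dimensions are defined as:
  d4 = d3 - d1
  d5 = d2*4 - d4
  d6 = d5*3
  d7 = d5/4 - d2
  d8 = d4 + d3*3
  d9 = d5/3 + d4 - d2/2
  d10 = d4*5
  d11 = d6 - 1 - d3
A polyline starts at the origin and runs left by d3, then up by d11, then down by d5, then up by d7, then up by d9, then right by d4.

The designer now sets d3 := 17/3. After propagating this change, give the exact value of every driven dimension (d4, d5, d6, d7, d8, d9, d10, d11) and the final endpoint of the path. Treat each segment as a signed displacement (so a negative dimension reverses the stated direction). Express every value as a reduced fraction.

Apply edit: d3 := 17/3
  d4 = d3 - d1 = 11/12
  d5 = d2*4 - d4 = 253/12
  d6 = d5*3 = 253/4
  d7 = d5/4 - d2 = -11/48
  d8 = d4 + d3*3 = 215/12
  d9 = d5/3 + d4 - d2/2 = 187/36
  d10 = d4*5 = 55/12
  d11 = d6 - 1 - d3 = 679/12
Walk from origin (0, 0):
  seg 1: left by d3 = 17/3 → (-17/3, 0)
  seg 2: up by d11 = 679/12 → (-17/3, 679/12)
  seg 3: down by d5 = 253/12 → (-17/3, 71/2)
  seg 4: up by d7 = -11/48 → (-17/3, 1693/48)
  seg 5: up by d9 = 187/36 → (-17/3, 5827/144)
  seg 6: right by d4 = 11/12 → (-19/4, 5827/144)

d4 = 11/12
d5 = 253/12
d6 = 253/4
d7 = -11/48
d8 = 215/12
d9 = 187/36
d10 = 55/12
d11 = 679/12
endpoint = (-19/4, 5827/144)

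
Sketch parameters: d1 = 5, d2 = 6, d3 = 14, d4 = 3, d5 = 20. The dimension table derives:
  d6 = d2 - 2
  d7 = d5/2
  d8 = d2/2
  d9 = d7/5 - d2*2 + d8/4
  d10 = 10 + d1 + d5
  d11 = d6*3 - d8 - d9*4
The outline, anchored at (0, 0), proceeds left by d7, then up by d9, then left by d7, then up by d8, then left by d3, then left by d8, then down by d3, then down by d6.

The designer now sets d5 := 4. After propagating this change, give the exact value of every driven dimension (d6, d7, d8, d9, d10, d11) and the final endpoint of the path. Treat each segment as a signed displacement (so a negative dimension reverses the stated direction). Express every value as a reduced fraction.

d6 = 4
d7 = 2
d8 = 3
d9 = -217/20
d10 = 19
d11 = 262/5
endpoint = (-21, -517/20)

Apply edit: d5 := 4
  d6 = d2 - 2 = 4
  d7 = d5/2 = 2
  d8 = d2/2 = 3
  d9 = d7/5 - d2*2 + d8/4 = -217/20
  d10 = 10 + d1 + d5 = 19
  d11 = d6*3 - d8 - d9*4 = 262/5
Walk from origin (0, 0):
  seg 1: left by d7 = 2 → (-2, 0)
  seg 2: up by d9 = -217/20 → (-2, -217/20)
  seg 3: left by d7 = 2 → (-4, -217/20)
  seg 4: up by d8 = 3 → (-4, -157/20)
  seg 5: left by d3 = 14 → (-18, -157/20)
  seg 6: left by d8 = 3 → (-21, -157/20)
  seg 7: down by d3 = 14 → (-21, -437/20)
  seg 8: down by d6 = 4 → (-21, -517/20)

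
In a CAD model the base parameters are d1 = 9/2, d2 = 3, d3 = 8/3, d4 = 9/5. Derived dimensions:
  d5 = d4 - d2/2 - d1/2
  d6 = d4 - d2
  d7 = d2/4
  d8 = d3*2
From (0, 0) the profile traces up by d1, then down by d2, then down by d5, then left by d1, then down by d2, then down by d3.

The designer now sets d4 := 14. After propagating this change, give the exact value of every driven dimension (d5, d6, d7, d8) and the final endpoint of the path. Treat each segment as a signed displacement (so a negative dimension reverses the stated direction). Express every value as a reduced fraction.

Apply edit: d4 := 14
  d5 = d4 - d2/2 - d1/2 = 41/4
  d6 = d4 - d2 = 11
  d7 = d2/4 = 3/4
  d8 = d3*2 = 16/3
Walk from origin (0, 0):
  seg 1: up by d1 = 9/2 → (0, 9/2)
  seg 2: down by d2 = 3 → (0, 3/2)
  seg 3: down by d5 = 41/4 → (0, -35/4)
  seg 4: left by d1 = 9/2 → (-9/2, -35/4)
  seg 5: down by d2 = 3 → (-9/2, -47/4)
  seg 6: down by d3 = 8/3 → (-9/2, -173/12)

d5 = 41/4
d6 = 11
d7 = 3/4
d8 = 16/3
endpoint = (-9/2, -173/12)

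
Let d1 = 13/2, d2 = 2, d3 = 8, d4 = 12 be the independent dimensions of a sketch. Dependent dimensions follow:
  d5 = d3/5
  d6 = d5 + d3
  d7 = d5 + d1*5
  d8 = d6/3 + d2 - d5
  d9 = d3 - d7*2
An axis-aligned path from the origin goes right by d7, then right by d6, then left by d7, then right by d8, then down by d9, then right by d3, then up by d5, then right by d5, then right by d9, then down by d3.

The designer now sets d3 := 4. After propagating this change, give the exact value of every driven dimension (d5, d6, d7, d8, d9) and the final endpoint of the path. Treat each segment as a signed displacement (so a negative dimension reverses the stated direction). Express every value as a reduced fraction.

Apply edit: d3 := 4
  d5 = d3/5 = 4/5
  d6 = d5 + d3 = 24/5
  d7 = d5 + d1*5 = 333/10
  d8 = d6/3 + d2 - d5 = 14/5
  d9 = d3 - d7*2 = -313/5
Walk from origin (0, 0):
  seg 1: right by d7 = 333/10 → (333/10, 0)
  seg 2: right by d6 = 24/5 → (381/10, 0)
  seg 3: left by d7 = 333/10 → (24/5, 0)
  seg 4: right by d8 = 14/5 → (38/5, 0)
  seg 5: down by d9 = -313/5 → (38/5, 313/5)
  seg 6: right by d3 = 4 → (58/5, 313/5)
  seg 7: up by d5 = 4/5 → (58/5, 317/5)
  seg 8: right by d5 = 4/5 → (62/5, 317/5)
  seg 9: right by d9 = -313/5 → (-251/5, 317/5)
  seg 10: down by d3 = 4 → (-251/5, 297/5)

d5 = 4/5
d6 = 24/5
d7 = 333/10
d8 = 14/5
d9 = -313/5
endpoint = (-251/5, 297/5)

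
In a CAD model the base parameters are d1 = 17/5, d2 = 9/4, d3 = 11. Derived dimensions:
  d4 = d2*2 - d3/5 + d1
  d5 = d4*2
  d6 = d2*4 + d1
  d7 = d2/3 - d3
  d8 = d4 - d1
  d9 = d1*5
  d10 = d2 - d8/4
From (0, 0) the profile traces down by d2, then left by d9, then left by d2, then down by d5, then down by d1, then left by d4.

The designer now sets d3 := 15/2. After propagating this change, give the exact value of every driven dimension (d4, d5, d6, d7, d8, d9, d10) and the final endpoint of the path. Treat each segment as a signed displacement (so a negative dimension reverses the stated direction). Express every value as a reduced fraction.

d4 = 32/5
d5 = 64/5
d6 = 62/5
d7 = -27/4
d8 = 3
d9 = 17
d10 = 3/2
endpoint = (-513/20, -369/20)

Apply edit: d3 := 15/2
  d4 = d2*2 - d3/5 + d1 = 32/5
  d5 = d4*2 = 64/5
  d6 = d2*4 + d1 = 62/5
  d7 = d2/3 - d3 = -27/4
  d8 = d4 - d1 = 3
  d9 = d1*5 = 17
  d10 = d2 - d8/4 = 3/2
Walk from origin (0, 0):
  seg 1: down by d2 = 9/4 → (0, -9/4)
  seg 2: left by d9 = 17 → (-17, -9/4)
  seg 3: left by d2 = 9/4 → (-77/4, -9/4)
  seg 4: down by d5 = 64/5 → (-77/4, -301/20)
  seg 5: down by d1 = 17/5 → (-77/4, -369/20)
  seg 6: left by d4 = 32/5 → (-513/20, -369/20)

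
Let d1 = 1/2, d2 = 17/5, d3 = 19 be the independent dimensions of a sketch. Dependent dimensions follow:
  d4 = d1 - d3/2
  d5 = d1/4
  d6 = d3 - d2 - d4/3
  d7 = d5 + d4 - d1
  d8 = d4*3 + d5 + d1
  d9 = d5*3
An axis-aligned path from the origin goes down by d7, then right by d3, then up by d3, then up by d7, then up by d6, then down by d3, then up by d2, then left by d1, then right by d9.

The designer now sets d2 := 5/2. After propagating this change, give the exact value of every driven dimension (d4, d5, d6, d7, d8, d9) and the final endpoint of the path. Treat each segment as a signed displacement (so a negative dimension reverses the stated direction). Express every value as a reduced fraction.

Apply edit: d2 := 5/2
  d4 = d1 - d3/2 = -9
  d5 = d1/4 = 1/8
  d6 = d3 - d2 - d4/3 = 39/2
  d7 = d5 + d4 - d1 = -75/8
  d8 = d4*3 + d5 + d1 = -211/8
  d9 = d5*3 = 3/8
Walk from origin (0, 0):
  seg 1: down by d7 = -75/8 → (0, 75/8)
  seg 2: right by d3 = 19 → (19, 75/8)
  seg 3: up by d3 = 19 → (19, 227/8)
  seg 4: up by d7 = -75/8 → (19, 19)
  seg 5: up by d6 = 39/2 → (19, 77/2)
  seg 6: down by d3 = 19 → (19, 39/2)
  seg 7: up by d2 = 5/2 → (19, 22)
  seg 8: left by d1 = 1/2 → (37/2, 22)
  seg 9: right by d9 = 3/8 → (151/8, 22)

d4 = -9
d5 = 1/8
d6 = 39/2
d7 = -75/8
d8 = -211/8
d9 = 3/8
endpoint = (151/8, 22)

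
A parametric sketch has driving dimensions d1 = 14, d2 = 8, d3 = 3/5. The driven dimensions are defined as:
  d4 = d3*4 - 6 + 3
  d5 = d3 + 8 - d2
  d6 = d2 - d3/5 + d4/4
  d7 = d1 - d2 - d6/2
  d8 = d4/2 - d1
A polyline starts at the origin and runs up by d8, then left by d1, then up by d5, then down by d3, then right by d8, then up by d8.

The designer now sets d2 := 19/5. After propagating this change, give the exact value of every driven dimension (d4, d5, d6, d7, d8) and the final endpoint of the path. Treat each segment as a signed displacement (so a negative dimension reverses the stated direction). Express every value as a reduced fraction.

Apply edit: d2 := 19/5
  d4 = d3*4 - 6 + 3 = -3/5
  d5 = d3 + 8 - d2 = 24/5
  d6 = d2 - d3/5 + d4/4 = 353/100
  d7 = d1 - d2 - d6/2 = 1687/200
  d8 = d4/2 - d1 = -143/10
Walk from origin (0, 0):
  seg 1: up by d8 = -143/10 → (0, -143/10)
  seg 2: left by d1 = 14 → (-14, -143/10)
  seg 3: up by d5 = 24/5 → (-14, -19/2)
  seg 4: down by d3 = 3/5 → (-14, -101/10)
  seg 5: right by d8 = -143/10 → (-283/10, -101/10)
  seg 6: up by d8 = -143/10 → (-283/10, -122/5)

d4 = -3/5
d5 = 24/5
d6 = 353/100
d7 = 1687/200
d8 = -143/10
endpoint = (-283/10, -122/5)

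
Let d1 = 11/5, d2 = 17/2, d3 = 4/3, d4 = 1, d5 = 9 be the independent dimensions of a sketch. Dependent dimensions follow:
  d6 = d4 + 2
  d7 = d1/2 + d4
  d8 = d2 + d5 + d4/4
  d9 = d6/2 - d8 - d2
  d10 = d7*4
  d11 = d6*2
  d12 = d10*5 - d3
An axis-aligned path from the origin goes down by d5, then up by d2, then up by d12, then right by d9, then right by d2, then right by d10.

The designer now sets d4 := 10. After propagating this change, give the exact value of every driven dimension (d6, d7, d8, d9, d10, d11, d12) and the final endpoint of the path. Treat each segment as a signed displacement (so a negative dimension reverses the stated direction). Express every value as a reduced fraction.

Apply edit: d4 := 10
  d6 = d4 + 2 = 12
  d7 = d1/2 + d4 = 111/10
  d8 = d2 + d5 + d4/4 = 20
  d9 = d6/2 - d8 - d2 = -45/2
  d10 = d7*4 = 222/5
  d11 = d6*2 = 24
  d12 = d10*5 - d3 = 662/3
Walk from origin (0, 0):
  seg 1: down by d5 = 9 → (0, -9)
  seg 2: up by d2 = 17/2 → (0, -1/2)
  seg 3: up by d12 = 662/3 → (0, 1321/6)
  seg 4: right by d9 = -45/2 → (-45/2, 1321/6)
  seg 5: right by d2 = 17/2 → (-14, 1321/6)
  seg 6: right by d10 = 222/5 → (152/5, 1321/6)

d6 = 12
d7 = 111/10
d8 = 20
d9 = -45/2
d10 = 222/5
d11 = 24
d12 = 662/3
endpoint = (152/5, 1321/6)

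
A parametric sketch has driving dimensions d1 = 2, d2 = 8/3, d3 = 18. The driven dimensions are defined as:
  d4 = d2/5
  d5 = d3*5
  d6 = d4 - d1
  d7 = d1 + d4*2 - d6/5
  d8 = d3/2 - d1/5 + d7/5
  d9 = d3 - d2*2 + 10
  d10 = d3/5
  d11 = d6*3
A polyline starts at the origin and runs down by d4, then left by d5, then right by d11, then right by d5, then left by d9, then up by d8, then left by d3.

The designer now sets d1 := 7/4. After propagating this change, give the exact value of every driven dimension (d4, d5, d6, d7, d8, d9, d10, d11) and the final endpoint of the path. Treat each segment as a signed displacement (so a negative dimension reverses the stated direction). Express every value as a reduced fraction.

d4 = 8/15
d5 = 90
d6 = -73/60
d7 = 153/50
d8 = 4631/500
d9 = 68/3
d10 = 18/5
d11 = -73/20
endpoint = (-2659/60, 13093/1500)

Apply edit: d1 := 7/4
  d4 = d2/5 = 8/15
  d5 = d3*5 = 90
  d6 = d4 - d1 = -73/60
  d7 = d1 + d4*2 - d6/5 = 153/50
  d8 = d3/2 - d1/5 + d7/5 = 4631/500
  d9 = d3 - d2*2 + 10 = 68/3
  d10 = d3/5 = 18/5
  d11 = d6*3 = -73/20
Walk from origin (0, 0):
  seg 1: down by d4 = 8/15 → (0, -8/15)
  seg 2: left by d5 = 90 → (-90, -8/15)
  seg 3: right by d11 = -73/20 → (-1873/20, -8/15)
  seg 4: right by d5 = 90 → (-73/20, -8/15)
  seg 5: left by d9 = 68/3 → (-1579/60, -8/15)
  seg 6: up by d8 = 4631/500 → (-1579/60, 13093/1500)
  seg 7: left by d3 = 18 → (-2659/60, 13093/1500)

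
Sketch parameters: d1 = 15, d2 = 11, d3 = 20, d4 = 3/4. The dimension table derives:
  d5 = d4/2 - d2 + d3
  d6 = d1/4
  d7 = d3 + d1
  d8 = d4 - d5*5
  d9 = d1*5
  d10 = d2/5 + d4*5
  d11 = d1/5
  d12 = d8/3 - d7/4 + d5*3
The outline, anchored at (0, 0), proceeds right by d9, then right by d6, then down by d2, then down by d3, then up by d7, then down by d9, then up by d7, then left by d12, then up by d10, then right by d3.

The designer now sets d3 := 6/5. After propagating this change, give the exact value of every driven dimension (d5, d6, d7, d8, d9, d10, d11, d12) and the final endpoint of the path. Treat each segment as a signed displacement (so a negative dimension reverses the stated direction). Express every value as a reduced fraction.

Apply edit: d3 := 6/5
  d5 = d4/2 - d2 + d3 = -377/40
  d6 = d1/4 = 15/4
  d7 = d3 + d1 = 81/5
  d8 = d4 - d5*5 = 383/8
  d9 = d1*5 = 75
  d10 = d2/5 + d4*5 = 119/20
  d11 = d1/5 = 3
  d12 = d8/3 - d7/4 + d5*3 = -491/30
Walk from origin (0, 0):
  seg 1: right by d9 = 75 → (75, 0)
  seg 2: right by d6 = 15/4 → (315/4, 0)
  seg 3: down by d2 = 11 → (315/4, -11)
  seg 4: down by d3 = 6/5 → (315/4, -61/5)
  seg 5: up by d7 = 81/5 → (315/4, 4)
  seg 6: down by d9 = 75 → (315/4, -71)
  seg 7: up by d7 = 81/5 → (315/4, -274/5)
  seg 8: left by d12 = -491/30 → (5707/60, -274/5)
  seg 9: up by d10 = 119/20 → (5707/60, -977/20)
  seg 10: right by d3 = 6/5 → (5779/60, -977/20)

d5 = -377/40
d6 = 15/4
d7 = 81/5
d8 = 383/8
d9 = 75
d10 = 119/20
d11 = 3
d12 = -491/30
endpoint = (5779/60, -977/20)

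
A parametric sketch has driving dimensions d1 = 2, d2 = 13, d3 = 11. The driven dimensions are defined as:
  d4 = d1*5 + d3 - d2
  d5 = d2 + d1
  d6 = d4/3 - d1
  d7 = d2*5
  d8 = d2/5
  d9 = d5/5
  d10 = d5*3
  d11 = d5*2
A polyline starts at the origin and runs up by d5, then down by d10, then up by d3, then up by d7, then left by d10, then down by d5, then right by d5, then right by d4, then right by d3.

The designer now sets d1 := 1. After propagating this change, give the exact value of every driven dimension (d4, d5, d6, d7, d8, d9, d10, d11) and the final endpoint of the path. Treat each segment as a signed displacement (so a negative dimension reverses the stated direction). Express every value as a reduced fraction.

d4 = 3
d5 = 14
d6 = 0
d7 = 65
d8 = 13/5
d9 = 14/5
d10 = 42
d11 = 28
endpoint = (-14, 34)

Apply edit: d1 := 1
  d4 = d1*5 + d3 - d2 = 3
  d5 = d2 + d1 = 14
  d6 = d4/3 - d1 = 0
  d7 = d2*5 = 65
  d8 = d2/5 = 13/5
  d9 = d5/5 = 14/5
  d10 = d5*3 = 42
  d11 = d5*2 = 28
Walk from origin (0, 0):
  seg 1: up by d5 = 14 → (0, 14)
  seg 2: down by d10 = 42 → (0, -28)
  seg 3: up by d3 = 11 → (0, -17)
  seg 4: up by d7 = 65 → (0, 48)
  seg 5: left by d10 = 42 → (-42, 48)
  seg 6: down by d5 = 14 → (-42, 34)
  seg 7: right by d5 = 14 → (-28, 34)
  seg 8: right by d4 = 3 → (-25, 34)
  seg 9: right by d3 = 11 → (-14, 34)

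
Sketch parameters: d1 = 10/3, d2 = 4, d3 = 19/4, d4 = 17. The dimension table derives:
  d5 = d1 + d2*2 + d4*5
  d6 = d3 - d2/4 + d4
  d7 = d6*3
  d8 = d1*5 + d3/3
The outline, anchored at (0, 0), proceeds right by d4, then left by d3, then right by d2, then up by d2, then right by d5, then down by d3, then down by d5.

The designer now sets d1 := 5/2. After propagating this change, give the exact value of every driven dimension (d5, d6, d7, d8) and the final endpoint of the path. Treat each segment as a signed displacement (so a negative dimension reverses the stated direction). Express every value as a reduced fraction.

d5 = 191/2
d6 = 83/4
d7 = 249/4
d8 = 169/12
endpoint = (447/4, -385/4)

Apply edit: d1 := 5/2
  d5 = d1 + d2*2 + d4*5 = 191/2
  d6 = d3 - d2/4 + d4 = 83/4
  d7 = d6*3 = 249/4
  d8 = d1*5 + d3/3 = 169/12
Walk from origin (0, 0):
  seg 1: right by d4 = 17 → (17, 0)
  seg 2: left by d3 = 19/4 → (49/4, 0)
  seg 3: right by d2 = 4 → (65/4, 0)
  seg 4: up by d2 = 4 → (65/4, 4)
  seg 5: right by d5 = 191/2 → (447/4, 4)
  seg 6: down by d3 = 19/4 → (447/4, -3/4)
  seg 7: down by d5 = 191/2 → (447/4, -385/4)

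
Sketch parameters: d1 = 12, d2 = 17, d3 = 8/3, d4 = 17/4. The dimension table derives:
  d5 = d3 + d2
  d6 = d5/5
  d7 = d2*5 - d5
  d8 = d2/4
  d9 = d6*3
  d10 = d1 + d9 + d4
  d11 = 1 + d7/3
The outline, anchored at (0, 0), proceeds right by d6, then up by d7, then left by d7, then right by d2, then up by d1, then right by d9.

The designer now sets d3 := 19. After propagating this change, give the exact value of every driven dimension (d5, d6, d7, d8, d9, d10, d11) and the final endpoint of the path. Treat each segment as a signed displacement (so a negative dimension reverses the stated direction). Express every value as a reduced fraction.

d5 = 36
d6 = 36/5
d7 = 49
d8 = 17/4
d9 = 108/5
d10 = 757/20
d11 = 52/3
endpoint = (-16/5, 61)

Apply edit: d3 := 19
  d5 = d3 + d2 = 36
  d6 = d5/5 = 36/5
  d7 = d2*5 - d5 = 49
  d8 = d2/4 = 17/4
  d9 = d6*3 = 108/5
  d10 = d1 + d9 + d4 = 757/20
  d11 = 1 + d7/3 = 52/3
Walk from origin (0, 0):
  seg 1: right by d6 = 36/5 → (36/5, 0)
  seg 2: up by d7 = 49 → (36/5, 49)
  seg 3: left by d7 = 49 → (-209/5, 49)
  seg 4: right by d2 = 17 → (-124/5, 49)
  seg 5: up by d1 = 12 → (-124/5, 61)
  seg 6: right by d9 = 108/5 → (-16/5, 61)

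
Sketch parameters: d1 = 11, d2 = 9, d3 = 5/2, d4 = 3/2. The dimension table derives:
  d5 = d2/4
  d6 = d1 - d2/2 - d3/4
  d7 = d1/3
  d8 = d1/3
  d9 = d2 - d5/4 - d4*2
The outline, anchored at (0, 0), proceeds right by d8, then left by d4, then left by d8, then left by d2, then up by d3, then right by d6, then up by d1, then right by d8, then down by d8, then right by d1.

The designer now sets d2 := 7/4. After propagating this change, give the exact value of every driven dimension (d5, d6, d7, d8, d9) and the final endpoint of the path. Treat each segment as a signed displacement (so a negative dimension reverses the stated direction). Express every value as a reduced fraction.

Apply edit: d2 := 7/4
  d5 = d2/4 = 7/16
  d6 = d1 - d2/2 - d3/4 = 19/2
  d7 = d1/3 = 11/3
  d8 = d1/3 = 11/3
  d9 = d2 - d5/4 - d4*2 = -87/64
Walk from origin (0, 0):
  seg 1: right by d8 = 11/3 → (11/3, 0)
  seg 2: left by d4 = 3/2 → (13/6, 0)
  seg 3: left by d8 = 11/3 → (-3/2, 0)
  seg 4: left by d2 = 7/4 → (-13/4, 0)
  seg 5: up by d3 = 5/2 → (-13/4, 5/2)
  seg 6: right by d6 = 19/2 → (25/4, 5/2)
  seg 7: up by d1 = 11 → (25/4, 27/2)
  seg 8: right by d8 = 11/3 → (119/12, 27/2)
  seg 9: down by d8 = 11/3 → (119/12, 59/6)
  seg 10: right by d1 = 11 → (251/12, 59/6)

d5 = 7/16
d6 = 19/2
d7 = 11/3
d8 = 11/3
d9 = -87/64
endpoint = (251/12, 59/6)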